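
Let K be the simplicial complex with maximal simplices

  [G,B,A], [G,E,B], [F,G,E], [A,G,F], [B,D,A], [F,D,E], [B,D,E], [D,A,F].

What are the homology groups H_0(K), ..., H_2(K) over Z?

Fix the vertex order A < B < D < E < F < G and write every simplex with vertices in increasing order. Then dim K = 2 and the simplices of K are:

  0-simplices (6): A, B, D, E, F, G
  1-simplices (12): AB, AD, AF, AG, BD, BE, BG, DE, DF, EF, EG, FG
  2-simplices (8): ABD, ABG, ADF, AFG, BDE, BEG, DEF, EFG

giving chain groups C_0 ≅ Z^6, C_1 ≅ Z^12, C_2 ≅ Z^8.

The boundary map ∂_1: C_1 → C_0 maps an edge to its endpoints' difference, ∂[p,q] = q − p.
This gives a 6×12 integer matrix of rank 5; reducing to Smith normal form yields diagonal entries (1,1,1,1,1).

Boundary ∂_2: C_2 → C_1 sends each 2-simplex [p,q,r] to [q,r] − [p,r] + [p,q]. For instance
  ∂EFG = FG − EG + EF,
  ∂AFG = FG − AG + AF.
The resulting 12×8 matrix has rank 7, and its Smith normal form has invariant factors (1,1,1,1,1,1,1).

Now H_k = ker ∂_k / im ∂_{k+1}, so:

  H_0: rank C_0 − rank ∂_1 = 6 − 5 = 1, and the invariant factors of ∂_1 are all 1, so H_0 = Z.
  H_1: rank ker ∂_1 − rank ∂_2 = (12 − 5) − 7 = 0, and the invariant factors of ∂_2 are all 1, so H_1 = 0.
  H_2: rank ker ∂_2 − rank ∂_3 = (8 − 7) − 0 = 1, and there is no ∂_3, so H_2 = Z.

As a check, the Euler characteristic is 6 − 12 + 8 = 2, which agrees with 1 − 0 + 1 = 2.
(K is a triangulation of the 2-sphere S^2.)

H_0 = Z,  H_1 = 0,  H_2 = Z.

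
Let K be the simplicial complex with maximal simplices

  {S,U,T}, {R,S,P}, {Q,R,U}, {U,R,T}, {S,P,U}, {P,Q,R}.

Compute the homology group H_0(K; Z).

H_0 = Z.

Order the vertices as P < Q < R < S < T < U. Listing each simplex with vertices in this order, K has dimension 2 with simplices:

  0-simplices (6): P, Q, R, S, T, U
  1-simplices (12): PQ, PR, PS, PU, QR, QU, RS, RT, RU, ST, SU, TU
  2-simplices (6): PQR, PRS, PSU, QRU, RTU, STU

Hence C_0 ≅ Z^6, C_1 ≅ Z^12, C_2 ≅ Z^6.

The boundary map ∂_1: C_1 → C_0 sends each edge [p,q] (with p < q) to q − p. For instance
  ∂QR = R − Q.
The 6×12 boundary matrix has rank 5 and Smith normal form diag(1,1,1,1,1).

∂_2: C_2 → C_1 acts by ∂[p,q,r] = [q,r] − [p,r] + [p,q]. For instance
  ∂PSU = SU − PU + PS,
  ∂PRS = RS − PS + PR.
The resulting 12×6 matrix has rank 6, and its Smith normal form has invariant factors (1,1,1,1,1,1).

Now H_k = ker ∂_k / im ∂_{k+1}, so:

  H_0: rank C_0 − rank ∂_1 = 6 − 5 = 1, and the invariant factors of ∂_1 are all 1, so H_0 = Z.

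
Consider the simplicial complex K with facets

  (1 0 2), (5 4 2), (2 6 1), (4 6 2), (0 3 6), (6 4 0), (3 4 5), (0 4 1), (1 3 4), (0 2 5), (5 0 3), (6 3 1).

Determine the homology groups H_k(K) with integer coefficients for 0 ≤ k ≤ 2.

H_0 ≅ Z,  H_1 ≅ Z/2,  H_2 = 0.

Fix the vertex order 0 < 1 < 2 < 3 < 4 < 5 < 6 and write every simplex with vertices in increasing order. Then dim K = 2 and the simplices of K are:

  0-simplices (7): [0], [1], [2], [3], [4], [5], [6]
  1-simplices (18): [0,1], [0,2], [0,3], [0,4], [0,5], [0,6], [1,2], [1,3], [1,4], [1,6], [2,4], [2,5], [2,6], [3,4], [3,5], [3,6], [4,5], [4,6]
  2-simplices (12): [0,1,2], [0,1,4], [0,2,5], [0,3,5], [0,3,6], [0,4,6], [1,2,6], [1,3,4], [1,3,6], [2,4,5], [2,4,6], [3,4,5]

Hence C_0 ≅ Z^7, C_1 ≅ Z^18, C_2 ≅ Z^12.

∂_1: C_1 → C_0 maps an edge to its endpoints' difference, ∂[p,q] = q − p. For instance
  ∂[0,3] = [3] − [0].
The 7×18 boundary matrix has rank 6 and Smith normal form diag(1,1,1,1,1,1).

Boundary ∂_2: C_2 → C_1 acts by ∂[p,q,r] = [q,r] − [p,r] + [p,q]. For instance
  ∂[0,1,4] = [1,4] − [0,4] + [0,1],
  ∂[0,4,6] = [4,6] − [0,6] + [0,4].
The resulting 18×12 matrix has rank 12, and its Smith normal form has invariant factors (1,1,1,1,1,1,1,1,1,1,1,2).

Computing H_k = (kernel of ∂_k) / (image of ∂_{k+1}):

  H_0: rank C_0 − rank ∂_1 = 7 − 6 = 1, and the invariant factors of ∂_1 are all 1, so H_0 ≅ Z.
  H_1: rank ker ∂_1 − rank ∂_2 = (18 − 6) − 12 = 0, and ∂_2 has invariant factor 2 > 1, so H_1 ≅ Z/2.
  H_2: rank ker ∂_2 − rank ∂_3 = (12 − 12) − 0 = 0, and there is no ∂_3, so H_2 ≅ 0.

(K is a triangulation of the real projective plane RP^2.)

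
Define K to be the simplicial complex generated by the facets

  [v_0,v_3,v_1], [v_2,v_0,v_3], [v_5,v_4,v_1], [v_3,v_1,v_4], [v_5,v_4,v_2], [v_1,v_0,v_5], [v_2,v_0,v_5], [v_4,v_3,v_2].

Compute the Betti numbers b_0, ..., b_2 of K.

We work with the vertex ordering v_0 < v_1 < v_2 < v_3 < v_4 < v_5. The simplices of K, each written with vertices in increasing order, are:

  0-simplices (6): [v_0], [v_1], [v_2], [v_3], [v_4], [v_5]
  1-simplices (12): [v_0,v_1], [v_0,v_2], [v_0,v_3], [v_0,v_5], [v_1,v_3], [v_1,v_4], [v_1,v_5], [v_2,v_3], [v_2,v_4], [v_2,v_5], [v_3,v_4], [v_4,v_5]
  2-simplices (8): [v_0,v_1,v_3], [v_0,v_1,v_5], [v_0,v_2,v_3], [v_0,v_2,v_5], [v_1,v_3,v_4], [v_1,v_4,v_5], [v_2,v_3,v_4], [v_2,v_4,v_5]

so the chain groups are C_0 ≅ Z^6, C_1 ≅ Z^12, C_2 ≅ Z^8.

Boundary ∂_1: C_1 → C_0 maps an edge to its endpoints' difference, ∂[p,q] = q − p. For instance
  ∂[v_0,v_2] = [v_2] − [v_0].
As a 6×12 matrix over Z this has rank 5, with invariant factors (1,1,1,1,1).

The boundary map ∂_2: C_2 → C_1 maps a triangle to the signed sum of its edges. For instance
  ∂[v_2,v_4,v_5] = [v_4,v_5] − [v_2,v_5] + [v_2,v_4],
  ∂[v_1,v_3,v_4] = [v_3,v_4] − [v_1,v_4] + [v_1,v_3].
As a 12×8 matrix over Z this has rank 7, with invariant factors (1,1,1,1,1,1,1).

From H_k ≅ ker(∂_k) / im(∂_{k+1}) we obtain:

  H_0: rank C_0 − rank ∂_1 = 6 − 5 = 1, and the invariant factors of ∂_1 are all 1, so H_0 ≅ Z.
  H_1: rank ker ∂_1 − rank ∂_2 = (12 − 5) − 7 = 0, and the invariant factors of ∂_2 are all 1, so H_1 ≅ 0.
  H_2: rank ker ∂_2 − rank ∂_3 = (8 − 7) − 0 = 1, and there is no ∂_3, so H_2 ≅ Z.

Hence the Betti numbers are b_0 = 1, b_1 = 0, b_2 = 1.

b_0 = 1, b_1 = 0, b_2 = 1.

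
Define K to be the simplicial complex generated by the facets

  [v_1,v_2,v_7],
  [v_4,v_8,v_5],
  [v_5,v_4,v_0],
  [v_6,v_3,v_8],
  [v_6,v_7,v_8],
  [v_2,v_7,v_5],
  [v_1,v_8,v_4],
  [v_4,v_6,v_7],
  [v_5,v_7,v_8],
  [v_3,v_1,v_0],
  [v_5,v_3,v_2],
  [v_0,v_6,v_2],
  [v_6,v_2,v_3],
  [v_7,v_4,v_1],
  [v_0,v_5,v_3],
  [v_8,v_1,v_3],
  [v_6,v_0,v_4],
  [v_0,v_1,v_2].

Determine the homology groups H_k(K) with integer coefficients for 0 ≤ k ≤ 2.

H_0 ≅ Z,  H_1 ≅ Z ⊕ Z_2,  H_2 = 0.

Take the total order v_0 < v_1 < v_2 < v_3 < v_4 < v_5 < v_6 < v_7 < v_8 on the vertex set. Then K (dimension 2) consists of the simplices:

  0-simplices (9): [v_0], [v_1], [v_2], [v_3], [v_4], [v_5], [v_6], [v_7], [v_8]
  1-simplices (27): (27 of them)
  2-simplices (18): (18 of them)

giving chain groups C_0 ≅ Z^9, C_1 ≅ Z^27, C_2 ≅ Z^18.

The boundary map ∂_1: C_1 → C_0 maps an edge to its endpoints' difference, ∂[p,q] = q − p. For instance
  ∂[v_2,v_3] = [v_3] − [v_2].
This gives a 9×27 integer matrix of rank 8; reducing to Smith normal form yields diagonal entries (1,1,1,1,1,1,1,1).

The boundary map ∂_2: C_2 → C_1 sends each 2-simplex [p,q,r] to [q,r] − [p,r] + [p,q]. For instance
  ∂[v_6,v_7,v_8] = [v_7,v_8] − [v_6,v_8] + [v_6,v_7],
  ∂[v_0,v_2,v_6] = [v_2,v_6] − [v_0,v_6] + [v_0,v_2].
The resulting 27×18 matrix has rank 18, and its Smith normal form has invariant factors (1,1,1,1,1,1,1,1,1,1,1,1,1,1,1,1,1,2).

Computing H_k = (kernel of ∂_k) / (image of ∂_{k+1}):

  H_0: rank C_0 − rank ∂_1 = 9 − 8 = 1, and the invariant factors of ∂_1 are all 1, so H_0 = Z.
  H_1: rank ker ∂_1 − rank ∂_2 = (27 − 8) − 18 = 1, and ∂_2 has invariant factor 2 > 1, so H_1 = Z ⊕ Z_2.
  H_2: rank ker ∂_2 − rank ∂_3 = (18 − 18) − 0 = 0, and there is no ∂_3, so H_2 = 0.

As a check, the Euler characteristic is 9 − 27 + 18 = 0, which agrees with 1 − 1 + 0 = 0.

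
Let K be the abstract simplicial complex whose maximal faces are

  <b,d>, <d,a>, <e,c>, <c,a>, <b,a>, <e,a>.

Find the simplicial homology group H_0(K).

H_0 ≅ Z.

Order the vertices as a < b < c < d < e. Listing each simplex with vertices in this order, K has dimension 1 with simplices:

  0-simplices (5): a, b, c, d, e
  1-simplices (6): ab, ac, ad, ae, bd, ce

giving chain groups C_0 ≅ Z^5, C_1 ≅ Z^6.

∂_1: C_1 → C_0 maps an edge to its endpoints' difference, ∂[p,q] = q − p.
As a 5×6 matrix over Z this has rank 4, with invariant factors (1,1,1,1).

Computing H_k = (kernel of ∂_k) / (image of ∂_{k+1}):

  H_0: rank C_0 − rank ∂_1 = 5 − 4 = 1, and the invariant factors of ∂_1 are all 1, so H_0 = Z.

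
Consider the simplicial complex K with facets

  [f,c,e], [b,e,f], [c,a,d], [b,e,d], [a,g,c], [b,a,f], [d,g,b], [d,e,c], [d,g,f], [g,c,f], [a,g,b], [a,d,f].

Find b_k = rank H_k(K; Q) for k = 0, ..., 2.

b_0 = 1, b_1 = 0, b_2 = 0.

K has 7 vertices, 18 edges, 12 triangles.
rank ∂_0 = 0, rank ∂_1 = 6 ⇒ b_0 = 7 − 0 − 6 = 1; all invariant factors of ∂_1 are 1 so no torsion. So H_0 = Z.
rank ∂_1 = 6, rank ∂_2 = 12 ⇒ b_1 = 18 − 6 − 12 = 0; ∂_2 has invariant factor(s) [2] giving torsion. So H_1 = Z_2.
rank ∂_2 = 12, rank ∂_3 = 0 ⇒ b_2 = 12 − 12 − 0 = 0. So H_2 = 0.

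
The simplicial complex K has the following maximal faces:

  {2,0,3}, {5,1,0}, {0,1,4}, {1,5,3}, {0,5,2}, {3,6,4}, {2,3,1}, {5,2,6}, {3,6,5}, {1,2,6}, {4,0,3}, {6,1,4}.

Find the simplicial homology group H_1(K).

Order the vertices as 0 < 1 < 2 < 3 < 4 < 5 < 6. Listing each simplex with vertices in this order, K has dimension 2 with simplices:

  0-simplices (7): [0], [1], [2], [3], [4], [5], [6]
  1-simplices (18): [0,1], [0,2], [0,3], [0,4], [0,5], [1,2], [1,3], [1,4], [1,5], [1,6], [2,3], [2,5], [2,6], [3,4], [3,5], [3,6], [4,6], [5,6]
  2-simplices (12): [0,1,4], [0,1,5], [0,2,3], [0,2,5], [0,3,4], [1,2,3], [1,2,6], [1,3,5], [1,4,6], [2,5,6], [3,4,6], [3,5,6]

Hence C_0 ≅ Z^7, C_1 ≅ Z^18, C_2 ≅ Z^12.

The boundary map ∂_1: C_1 → C_0 maps an edge to its endpoints' difference, ∂[p,q] = q − p.
The resulting 7×18 matrix has rank 6, and its Smith normal form has invariant factors (1,1,1,1,1,1).

∂_2: C_2 → C_1 acts by ∂[p,q,r] = [q,r] − [p,r] + [p,q]. For instance
  ∂[2,5,6] = [5,6] − [2,6] + [2,5],
  ∂[3,4,6] = [4,6] − [3,6] + [3,4].
As a 18×12 matrix over Z this has rank 12, with invariant factors (1,1,1,1,1,1,1,1,1,1,1,2).

Computing H_k = (kernel of ∂_k) / (image of ∂_{k+1}):

  H_1: rank ker ∂_1 − rank ∂_2 = (18 − 6) − 12 = 0, and ∂_2 has invariant factor 2 > 1, so H_1 = Z/2.

(K is a triangulation of the real projective plane RP^2.)

H_1 ≅ Z/2.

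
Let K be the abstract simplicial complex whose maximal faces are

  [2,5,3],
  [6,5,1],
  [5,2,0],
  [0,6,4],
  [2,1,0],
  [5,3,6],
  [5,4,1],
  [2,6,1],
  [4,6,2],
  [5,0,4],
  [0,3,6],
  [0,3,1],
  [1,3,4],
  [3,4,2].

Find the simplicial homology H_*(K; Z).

H_0 = Z,  H_1 = Z^2,  H_2 = Z.

Fix the vertex order 0 < 1 < 2 < 3 < 4 < 5 < 6 and write every simplex with vertices in increasing order. Then dim K = 2 and the simplices of K are:

  0-simplices (7): [0], [1], [2], [3], [4], [5], [6]
  1-simplices (21): [0,1], [0,2], [0,3], [0,4], [0,5], [0,6], [1,2], [1,3], [1,4], [1,5], [1,6], [2,3], [2,4], [2,5], [2,6], [3,4], [3,5], [3,6], [4,5], [4,6], [5,6]
  2-simplices (14): [0,1,2], [0,1,3], [0,2,5], [0,3,6], [0,4,5], [0,4,6], [1,2,6], [1,3,4], [1,4,5], [1,5,6], [2,3,4], [2,3,5], [2,4,6], [3,5,6]

Hence C_0 ≅ Z^7, C_1 ≅ Z^21, C_2 ≅ Z^14.

∂_1: C_1 → C_0 maps an edge to its endpoints' difference, ∂[p,q] = q − p.
This gives a 7×21 integer matrix of rank 6; reducing to Smith normal form yields diagonal entries (1,1,1,1,1,1).

∂_2: C_2 → C_1 sends each 2-simplex [p,q,r] to [q,r] − [p,r] + [p,q]. For instance
  ∂[0,4,6] = [4,6] − [0,6] + [0,4],
  ∂[2,3,4] = [3,4] − [2,4] + [2,3].
This gives a 21×14 integer matrix of rank 13; reducing to Smith normal form yields diagonal entries (1,1,1,1,1,1,1,1,1,1,1,1,1).

Computing H_k = (kernel of ∂_k) / (image of ∂_{k+1}):

  H_0: rank C_0 − rank ∂_1 = 7 − 6 = 1, and the invariant factors of ∂_1 are all 1, so H_0 ≅ Z.
  H_1: rank ker ∂_1 − rank ∂_2 = (21 − 6) − 13 = 2, and the invariant factors of ∂_2 are all 1, so H_1 ≅ Z^2.
  H_2: rank ker ∂_2 − rank ∂_3 = (14 − 13) − 0 = 1, and there is no ∂_3, so H_2 ≅ Z.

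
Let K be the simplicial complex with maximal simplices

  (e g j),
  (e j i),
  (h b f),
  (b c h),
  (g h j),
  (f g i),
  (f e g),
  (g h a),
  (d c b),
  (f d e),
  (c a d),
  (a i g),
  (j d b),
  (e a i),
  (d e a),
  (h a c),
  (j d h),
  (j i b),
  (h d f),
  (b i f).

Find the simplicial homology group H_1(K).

H_1 = Z ⊕ Z/2Z.

Fix the vertex order a < b < c < d < e < f < g < h < i < j and write every simplex with vertices in increasing order. Then dim K = 2 and the simplices of K are:

  0-simplices (10): a, b, c, d, e, f, g, h, i, j
  1-simplices (30): ac, ad, ae, ag, ah, ai, bc, bd, bf, bh, bi, bj, cd, ch, de, df, dh, dj, ef, eg, ei, ej, fg, fh, fi, gh, gi, gj, hj, ij
  2-simplices (20): acd, ach, ade, aei, agh, agi, bcd, bch, bdj, bfh, bfi, bij, def, dfh, dhj, efg, egj, eij, fgi, ghj

Hence C_0 ≅ Z^10, C_1 ≅ Z^30, C_2 ≅ Z^20.

∂_1: C_1 → C_0 maps an edge to its endpoints' difference, ∂[p,q] = q − p.
The resulting 10×30 matrix has rank 9, and its Smith normal form has invariant factors (1,1,1,1,1,1,1,1,1).

The boundary map ∂_2: C_2 → C_1 maps a triangle to the signed sum of its edges. For instance
  ∂acd = cd − ad + ac,
  ∂fgi = gi − fi + fg.
The resulting 30×20 matrix has rank 20, and its Smith normal form has invariant factors (1,1,1,1,1,1,1,1,1,1,1,1,1,1,1,1,1,1,1,2).

Now H_k = ker ∂_k / im ∂_{k+1}, so:

  H_1: rank ker ∂_1 − rank ∂_2 = (30 − 9) − 20 = 1, and ∂_2 has invariant factor 2 > 1, so H_1 ≅ Z ⊕ Z/2Z.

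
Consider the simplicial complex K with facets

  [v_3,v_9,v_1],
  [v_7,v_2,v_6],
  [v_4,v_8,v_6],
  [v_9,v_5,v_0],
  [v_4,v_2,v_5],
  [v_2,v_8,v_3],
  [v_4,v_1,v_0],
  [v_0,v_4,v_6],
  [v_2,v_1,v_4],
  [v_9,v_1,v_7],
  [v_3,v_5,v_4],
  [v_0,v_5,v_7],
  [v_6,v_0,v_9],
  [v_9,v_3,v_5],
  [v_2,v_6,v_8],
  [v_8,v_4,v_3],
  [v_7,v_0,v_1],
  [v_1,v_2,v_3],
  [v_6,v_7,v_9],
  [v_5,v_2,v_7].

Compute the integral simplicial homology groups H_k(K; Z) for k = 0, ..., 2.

H_0 ≅ Z,  H_1 ≅ Z ⊕ Z_2,  H_2 = 0.

Order the vertices as v_0 < v_1 < v_2 < v_3 < v_4 < v_5 < v_6 < v_7 < v_8 < v_9. Listing each simplex with vertices in this order, K has dimension 2 with simplices:

  0-simplices (10): [v_0], [v_1], [v_2], [v_3], [v_4], [v_5], [v_6], [v_7], [v_8], [v_9]
  1-simplices (30): (30 of them)
  2-simplices (20): (20 of them)

so the chain groups are C_0 ≅ Z^10, C_1 ≅ Z^30, C_2 ≅ Z^20.

∂_1: C_1 → C_0 is given by ∂[p,q] = [q] − [p]. For instance
  ∂[v_0,v_6] = [v_6] − [v_0].
The resulting 10×30 matrix has rank 9, and its Smith normal form has invariant factors (1,1,1,1,1,1,1,1,1).

∂_2: C_2 → C_1 maps a triangle to the signed sum of its edges. For instance
  ∂[v_1,v_3,v_9] = [v_3,v_9] − [v_1,v_9] + [v_1,v_3],
  ∂[v_0,v_4,v_6] = [v_4,v_6] − [v_0,v_6] + [v_0,v_4].
As a 30×20 matrix over Z this has rank 20, with invariant factors (1,1,1,1,1,1,1,1,1,1,1,1,1,1,1,1,1,1,1,2).

Now H_k = ker ∂_k / im ∂_{k+1}, so:

  H_0: rank C_0 − rank ∂_1 = 10 − 9 = 1, and the invariant factors of ∂_1 are all 1, so H_0 = Z.
  H_1: rank ker ∂_1 − rank ∂_2 = (30 − 9) − 20 = 1, and ∂_2 has invariant factor 2 > 1, so H_1 = Z ⊕ Z_2.
  H_2: rank ker ∂_2 − rank ∂_3 = (20 − 20) − 0 = 0, and there is no ∂_3, so H_2 = 0.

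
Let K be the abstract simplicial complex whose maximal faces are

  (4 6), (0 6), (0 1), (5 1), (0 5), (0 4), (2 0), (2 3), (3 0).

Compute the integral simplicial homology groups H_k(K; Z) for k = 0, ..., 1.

H_0 = Z,  H_1 = Z^3.

We work with the vertex ordering 0 < 1 < 2 < 3 < 4 < 5 < 6. The simplices of K, each written with vertices in increasing order, are:

  0-simplices (7): [0], [1], [2], [3], [4], [5], [6]
  1-simplices (9): [0,1], [0,2], [0,3], [0,4], [0,5], [0,6], [1,5], [2,3], [4,6]

giving chain groups C_0 ≅ Z^7, C_1 ≅ Z^9.

The boundary map ∂_1: C_1 → C_0 maps an edge to its endpoints' difference, ∂[p,q] = q − p. For instance
  ∂[2,3] = [3] − [2].
This gives a 7×9 integer matrix of rank 6; reducing to Smith normal form yields diagonal entries (1,1,1,1,1,1).

Now H_k = ker ∂_k / im ∂_{k+1}, so:

  H_0: rank C_0 − rank ∂_1 = 7 − 6 = 1, and the invariant factors of ∂_1 are all 1, so H_0 ≅ Z.
  H_1: rank ker ∂_1 − rank ∂_2 = (9 − 6) − 0 = 3, and there is no ∂_2, so H_1 ≅ Z^3.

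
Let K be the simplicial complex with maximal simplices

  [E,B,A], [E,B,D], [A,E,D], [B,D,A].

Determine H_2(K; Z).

H_2 ≅ Z.

K has 4 vertices, 6 edges, 4 triangles.
rank ∂_2 = 3, rank ∂_3 = 0 ⇒ b_2 = 4 − 3 − 0 = 1. So H_2 = Z.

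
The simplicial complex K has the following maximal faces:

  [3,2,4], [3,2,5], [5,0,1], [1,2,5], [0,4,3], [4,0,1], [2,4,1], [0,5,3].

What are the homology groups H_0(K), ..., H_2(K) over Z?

H_0 = Z,  H_1 = 0,  H_2 = Z.

Order the vertices as 0 < 1 < 2 < 3 < 4 < 5. Listing each simplex with vertices in this order, K has dimension 2 with simplices:

  0-simplices (6): [0], [1], [2], [3], [4], [5]
  1-simplices (12): [0,1], [0,3], [0,4], [0,5], [1,2], [1,4], [1,5], [2,3], [2,4], [2,5], [3,4], [3,5]
  2-simplices (8): [0,1,4], [0,1,5], [0,3,4], [0,3,5], [1,2,4], [1,2,5], [2,3,4], [2,3,5]

giving chain groups C_0 ≅ Z^6, C_1 ≅ Z^12, C_2 ≅ Z^8.

Boundary ∂_1: C_1 → C_0 maps an edge to its endpoints' difference, ∂[p,q] = q − p. For instance
  ∂[1,5] = [5] − [1].
The resulting 6×12 matrix has rank 5, and its Smith normal form has invariant factors (1,1,1,1,1).

∂_2: C_2 → C_1 maps a triangle to the signed sum of its edges. For instance
  ∂[0,1,5] = [1,5] − [0,5] + [0,1],
  ∂[0,3,4] = [3,4] − [0,4] + [0,3].
The resulting 12×8 matrix has rank 7, and its Smith normal form has invariant factors (1,1,1,1,1,1,1).

Computing H_k = (kernel of ∂_k) / (image of ∂_{k+1}):

  H_0: rank C_0 − rank ∂_1 = 6 − 5 = 1, and the invariant factors of ∂_1 are all 1, so H_0 = Z.
  H_1: rank ker ∂_1 − rank ∂_2 = (12 − 5) − 7 = 0, and the invariant factors of ∂_2 are all 1, so H_1 = 0.
  H_2: rank ker ∂_2 − rank ∂_3 = (8 − 7) − 0 = 1, and there is no ∂_3, so H_2 = Z.

(K is a triangulation of the 2-sphere S^2.)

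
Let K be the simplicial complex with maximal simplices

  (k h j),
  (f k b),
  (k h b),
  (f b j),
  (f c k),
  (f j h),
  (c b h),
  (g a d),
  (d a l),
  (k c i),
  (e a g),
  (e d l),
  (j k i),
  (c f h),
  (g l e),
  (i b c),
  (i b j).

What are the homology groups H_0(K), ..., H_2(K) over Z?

H_0 = Z^2,  H_1 = Z ⊕ Z/2,  H_2 = 0.

Order the vertices as a < b < c < d < e < f < g < h < i < j < k < l. Listing each simplex with vertices in this order, K has dimension 2 with simplices:

  0-simplices (12): a, b, c, d, e, f, g, h, i, j, k, l
  1-simplices (28): ad, ae, ag, al, bc, bf, bh, bi, bj, bk, cf, ch, ci, ck, de, dg, dl, eg, el, fh, fj, fk, gl, hj, hk, ij, ik, jk
  2-simplices (17): adg, adl, aeg, bch, bci, bfj, bfk, bhk, bij, cfh, cfk, cik, del, egl, fhj, hjk, ijk

so the chain groups are C_0 ≅ Z^12, C_1 ≅ Z^28, C_2 ≅ Z^17.

∂_1: C_1 → C_0 is given by ∂[p,q] = [q] − [p].
The 12×28 boundary matrix has rank 10 and Smith normal form diag(1,1,1,1,1,1,1,1,1,1).

Boundary ∂_2: C_2 → C_1 acts by ∂[p,q,r] = [q,r] − [p,r] + [p,q]. For instance
  ∂bci = ci − bi + bc,
  ∂ijk = jk − ik + ij.
The 28×17 boundary matrix has rank 17 and Smith normal form diag(1,1,1,1,1,1,1,1,1,1,1,1,1,1,1,1,2).

Now H_k = ker ∂_k / im ∂_{k+1}, so:

  H_0: rank C_0 − rank ∂_1 = 12 − 10 = 2, and the invariant factors of ∂_1 are all 1, so H_0 ≅ Z^2.
  H_1: rank ker ∂_1 − rank ∂_2 = (28 − 10) − 17 = 1, and ∂_2 has invariant factor 2 > 1, so H_1 ≅ Z ⊕ Z/2.
  H_2: rank ker ∂_2 − rank ∂_3 = (17 − 17) − 0 = 0, and there is no ∂_3, so H_2 ≅ 0.

As a check, the Euler characteristic is 12 − 28 + 17 = 1, which agrees with 2 − 1 + 0 = 1.
(K is a triangulation of the disjoint union of the real projective plane RP^2 and the Möbius band.)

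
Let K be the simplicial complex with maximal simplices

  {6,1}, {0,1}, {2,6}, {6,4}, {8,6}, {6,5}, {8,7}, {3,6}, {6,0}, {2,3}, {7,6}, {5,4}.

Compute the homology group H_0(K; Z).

Take the total order 0 < 1 < 2 < 3 < 4 < 5 < 6 < 7 < 8 on the vertex set. Then K (dimension 1) consists of the simplices:

  0-simplices (9): [0], [1], [2], [3], [4], [5], [6], [7], [8]
  1-simplices (12): [0,1], [0,6], [1,6], [2,3], [2,6], [3,6], [4,5], [4,6], [5,6], [6,7], [6,8], [7,8]

Hence C_0 ≅ Z^9, C_1 ≅ Z^12.

∂_1: C_1 → C_0 sends each edge [p,q] (with p < q) to q − p.
This gives a 9×12 integer matrix of rank 8; reducing to Smith normal form yields diagonal entries (1,1,1,1,1,1,1,1).

From H_k ≅ ker(∂_k) / im(∂_{k+1}) we obtain:

  H_0: rank C_0 − rank ∂_1 = 9 − 8 = 1, and the invariant factors of ∂_1 are all 1, so H_0 ≅ Z.

H_0 = Z.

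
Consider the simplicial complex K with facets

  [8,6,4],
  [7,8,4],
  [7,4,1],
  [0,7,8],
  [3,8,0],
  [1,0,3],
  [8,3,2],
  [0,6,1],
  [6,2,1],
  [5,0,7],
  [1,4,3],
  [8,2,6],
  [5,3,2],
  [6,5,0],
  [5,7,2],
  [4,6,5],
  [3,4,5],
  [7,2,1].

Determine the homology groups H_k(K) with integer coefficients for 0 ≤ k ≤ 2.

H_0 = Z,  H_1 = Z^2,  H_2 = Z.

Take the total order 0 < 1 < 2 < 3 < 4 < 5 < 6 < 7 < 8 on the vertex set. Then K (dimension 2) consists of the simplices:

  0-simplices (9): [0], [1], [2], [3], [4], [5], [6], [7], [8]
  1-simplices (27): (27 of them)
  2-simplices (18): [0,1,3], [0,1,6], [0,3,8], [0,5,6], [0,5,7], [0,7,8], [1,2,6], [1,2,7], [1,3,4], [1,4,7], [2,3,5], [2,3,8], [2,5,7], [2,6,8], [3,4,5], [4,5,6], [4,6,8], [4,7,8]

Hence C_0 ≅ Z^9, C_1 ≅ Z^27, C_2 ≅ Z^18.

The boundary map ∂_1: C_1 → C_0 maps an edge to its endpoints' difference, ∂[p,q] = q − p. For instance
  ∂[7,8] = [8] − [7].
The resulting 9×27 matrix has rank 8, and its Smith normal form has invariant factors (1,1,1,1,1,1,1,1).

Boundary ∂_2: C_2 → C_1 sends each 2-simplex [p,q,r] to [q,r] − [p,r] + [p,q]. For instance
  ∂[1,4,7] = [4,7] − [1,7] + [1,4],
  ∂[1,3,4] = [3,4] − [1,4] + [1,3].
As a 27×18 matrix over Z this has rank 17, with invariant factors (1,1,1,1,1,1,1,1,1,1,1,1,1,1,1,1,1).

Reading off H_k = ker ∂_k / im ∂_{k+1}:

  H_0: rank C_0 − rank ∂_1 = 9 − 8 = 1, and the invariant factors of ∂_1 are all 1, so H_0 ≅ Z.
  H_1: rank ker ∂_1 − rank ∂_2 = (27 − 8) − 17 = 2, and the invariant factors of ∂_2 are all 1, so H_1 ≅ Z^2.
  H_2: rank ker ∂_2 − rank ∂_3 = (18 − 17) − 0 = 1, and there is no ∂_3, so H_2 ≅ Z.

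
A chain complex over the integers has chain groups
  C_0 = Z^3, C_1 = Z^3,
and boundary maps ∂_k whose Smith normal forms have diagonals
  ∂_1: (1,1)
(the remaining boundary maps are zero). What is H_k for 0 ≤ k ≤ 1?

H_0: b_0 = 3 − 0 − 2 = 1; torsion from ∂_1 factors > 1: none. So H_0 = Z.
H_1: b_1 = 3 − 2 − 0 = 1; torsion from ∂_2 factors > 1: none. So H_1 = Z.

H_0 = Z,  H_1 = Z.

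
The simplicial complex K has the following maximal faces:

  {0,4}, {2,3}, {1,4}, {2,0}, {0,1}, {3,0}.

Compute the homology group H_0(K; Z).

H_0 ≅ Z.

Fix the vertex order 0 < 1 < 2 < 3 < 4 and write every simplex with vertices in increasing order. Then dim K = 1 and the simplices of K are:

  0-simplices (5): [0], [1], [2], [3], [4]
  1-simplices (6): [0,1], [0,2], [0,3], [0,4], [1,4], [2,3]

giving chain groups C_0 ≅ Z^5, C_1 ≅ Z^6.

Boundary ∂_1: C_1 → C_0 is given by ∂[p,q] = [q] − [p].
The 5×6 boundary matrix has rank 4 and Smith normal form diag(1,1,1,1).

Reading off H_k = ker ∂_k / im ∂_{k+1}:

  H_0: rank C_0 − rank ∂_1 = 5 − 4 = 1, and the invariant factors of ∂_1 are all 1, so H_0 ≅ Z.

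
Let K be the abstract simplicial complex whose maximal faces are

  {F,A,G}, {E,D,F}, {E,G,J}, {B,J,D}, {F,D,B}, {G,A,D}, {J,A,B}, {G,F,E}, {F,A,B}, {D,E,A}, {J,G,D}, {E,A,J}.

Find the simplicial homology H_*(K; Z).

H_0 = Z,  H_1 = Z_2,  H_2 = 0.

We work with the vertex ordering A < B < D < E < F < G < J. The simplices of K, each written with vertices in increasing order, are:

  0-simplices (7): A, B, D, E, F, G, J
  1-simplices (18): AB, AD, AE, AF, AG, AJ, BD, BF, BJ, DE, DF, DG, DJ, EF, EG, EJ, FG, GJ
  2-simplices (12): ABF, ABJ, ADE, ADG, AEJ, AFG, BDF, BDJ, DEF, DGJ, EFG, EGJ

giving chain groups C_0 ≅ Z^7, C_1 ≅ Z^18, C_2 ≅ Z^12.

The boundary map ∂_1: C_1 → C_0 sends each edge [p,q] (with p < q) to q − p. For instance
  ∂AB = B − A.
The resulting 7×18 matrix has rank 6, and its Smith normal form has invariant factors (1,1,1,1,1,1).

The boundary map ∂_2: C_2 → C_1 sends each 2-simplex [p,q,r] to [q,r] − [p,r] + [p,q]. For instance
  ∂BDF = DF − BF + BD,
  ∂DGJ = GJ − DJ + DG.
The resulting 18×12 matrix has rank 12, and its Smith normal form has invariant factors (1,1,1,1,1,1,1,1,1,1,1,2).

Reading off H_k = ker ∂_k / im ∂_{k+1}:

  H_0: rank C_0 − rank ∂_1 = 7 − 6 = 1, and the invariant factors of ∂_1 are all 1, so H_0 = Z.
  H_1: rank ker ∂_1 − rank ∂_2 = (18 − 6) − 12 = 0, and ∂_2 has invariant factor 2 > 1, so H_1 = Z_2.
  H_2: rank ker ∂_2 − rank ∂_3 = (12 − 12) − 0 = 0, and there is no ∂_3, so H_2 = 0.

(K is a triangulation of the real projective plane RP^2.)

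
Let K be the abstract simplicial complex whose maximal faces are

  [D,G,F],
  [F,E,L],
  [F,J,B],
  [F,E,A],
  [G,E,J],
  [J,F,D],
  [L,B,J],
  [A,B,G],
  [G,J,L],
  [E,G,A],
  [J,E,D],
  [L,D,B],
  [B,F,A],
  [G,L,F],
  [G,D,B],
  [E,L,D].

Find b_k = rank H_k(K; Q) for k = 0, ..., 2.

b_0 = 1, b_1 = 2, b_2 = 1.

Take the total order A < B < D < E < F < G < J < L on the vertex set. Then K (dimension 2) consists of the simplices:

  0-simplices (8): A, B, D, E, F, G, J, L
  1-simplices (24): AB, AE, AF, AG, BD, BF, BG, BJ, BL, DE, DF, DG, DJ, DL, EF, EG, EJ, EL, FG, FJ, FL, GJ, GL, JL
  2-simplices (16): ABF, ABG, AEF, AEG, BDG, BDL, BFJ, BJL, DEJ, DEL, DFG, DFJ, EFL, EGJ, FGL, GJL

so the chain groups are C_0 ≅ Z^8, C_1 ≅ Z^24, C_2 ≅ Z^16.

∂_1: C_1 → C_0 maps an edge to its endpoints' difference, ∂[p,q] = q − p.
The 8×24 boundary matrix has rank 7 and Smith normal form diag(1,1,1,1,1,1,1).

∂_2: C_2 → C_1 sends each 2-simplex [p,q,r] to [q,r] − [p,r] + [p,q]. For instance
  ∂BFJ = FJ − BJ + BF,
  ∂BDL = DL − BL + BD.
This gives a 24×16 integer matrix of rank 15; reducing to Smith normal form yields diagonal entries (1,1,1,1,1,1,1,1,1,1,1,1,1,1,1).

Now H_k = ker ∂_k / im ∂_{k+1}, so:

  H_0: rank C_0 − rank ∂_1 = 8 − 7 = 1, and the invariant factors of ∂_1 are all 1, so H_0 ≅ Z.
  H_1: rank ker ∂_1 − rank ∂_2 = (24 − 7) − 15 = 2, and the invariant factors of ∂_2 are all 1, so H_1 ≅ Z^2.
  H_2: rank ker ∂_2 − rank ∂_3 = (16 − 15) − 0 = 1, and there is no ∂_3, so H_2 ≅ Z.

As a check, the Euler characteristic is 8 − 24 + 16 = 0, which agrees with 1 − 2 + 1 = 0.
(K is a triangulation of the torus T^2.)

Hence the Betti numbers are b_0 = 1, b_1 = 2, b_2 = 1.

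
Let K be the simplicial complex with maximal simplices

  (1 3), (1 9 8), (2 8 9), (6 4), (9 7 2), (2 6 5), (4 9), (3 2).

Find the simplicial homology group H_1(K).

H_1 = Z^2.

We work with the vertex ordering 1 < 2 < 3 < 4 < 5 < 6 < 7 < 8 < 9. The simplices of K, each written with vertices in increasing order, are:

  0-simplices (9): [1], [2], [3], [4], [5], [6], [7], [8], [9]
  1-simplices (14): [1,3], [1,8], [1,9], [2,3], [2,5], [2,6], [2,7], [2,8], [2,9], [4,6], [4,9], [5,6], [7,9], [8,9]
  2-simplices (4): [1,8,9], [2,5,6], [2,7,9], [2,8,9]

so the chain groups are C_0 ≅ Z^9, C_1 ≅ Z^14, C_2 ≅ Z^4.

The boundary map ∂_1: C_1 → C_0 maps an edge to its endpoints' difference, ∂[p,q] = q − p. For instance
  ∂[2,7] = [7] − [2].
The resulting 9×14 matrix has rank 8, and its Smith normal form has invariant factors (1,1,1,1,1,1,1,1).

The boundary map ∂_2: C_2 → C_1 sends each 2-simplex [p,q,r] to [q,r] − [p,r] + [p,q]. For instance
  ∂[2,7,9] = [7,9] − [2,9] + [2,7],
  ∂[2,5,6] = [5,6] − [2,6] + [2,5].
The resulting 14×4 matrix has rank 4, and its Smith normal form has invariant factors (1,1,1,1).

Reading off H_k = ker ∂_k / im ∂_{k+1}:

  H_1: rank ker ∂_1 − rank ∂_2 = (14 − 8) − 4 = 2, and the invariant factors of ∂_2 are all 1, so H_1 = Z^2.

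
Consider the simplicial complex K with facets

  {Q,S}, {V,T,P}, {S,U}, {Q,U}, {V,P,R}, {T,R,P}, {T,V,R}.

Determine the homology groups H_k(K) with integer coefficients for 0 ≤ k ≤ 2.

Take the total order P < Q < R < S < T < U < V on the vertex set. Then K (dimension 2) consists of the simplices:

  0-simplices (7): P, Q, R, S, T, U, V
  1-simplices (9): PR, PT, PV, QS, QU, RT, RV, SU, TV
  2-simplices (4): PRT, PRV, PTV, RTV

giving chain groups C_0 ≅ Z^7, C_1 ≅ Z^9, C_2 ≅ Z^4.

Boundary ∂_1: C_1 → C_0 is given by ∂[p,q] = [q] − [p]. For instance
  ∂QU = U − Q.
The resulting 7×9 matrix has rank 5, and its Smith normal form has invariant factors (1,1,1,1,1).

Boundary ∂_2: C_2 → C_1 maps a triangle to the signed sum of its edges. For instance
  ∂PRV = RV − PV + PR,
  ∂PRT = RT − PT + PR.
The 9×4 boundary matrix has rank 3 and Smith normal form diag(1,1,1).

Now H_k = ker ∂_k / im ∂_{k+1}, so:

  H_0: rank C_0 − rank ∂_1 = 7 − 5 = 2, and the invariant factors of ∂_1 are all 1, so H_0 = Z^2.
  H_1: rank ker ∂_1 − rank ∂_2 = (9 − 5) − 3 = 1, and the invariant factors of ∂_2 are all 1, so H_1 = Z.
  H_2: rank ker ∂_2 − rank ∂_3 = (4 − 3) − 0 = 1, and there is no ∂_3, so H_2 = Z.

H_0 = Z^2,  H_1 = Z,  H_2 = Z.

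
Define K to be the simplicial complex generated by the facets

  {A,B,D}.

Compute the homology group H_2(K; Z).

Order the vertices as A < B < D. Listing each simplex with vertices in this order, K has dimension 2 with simplices:

  0-simplices (3): A, B, D
  1-simplices (3): AB, AD, BD
  2-simplices (1): ABD

giving chain groups C_0 ≅ Z^3, C_1 ≅ Z^3, C_2 ≅ Z^1.

The boundary map ∂_1: C_1 → C_0 is given by ∂[p,q] = [q] − [p]. For instance
  ∂BD = D − B.
As a 3×3 matrix over Z this has rank 2, with invariant factors (1,1).

Boundary ∂_2: C_2 → C_1 acts by ∂[p,q,r] = [q,r] − [p,r] + [p,q]. For instance
  ∂ABD = BD − AD + AB.
As a 3×1 matrix over Z this has rank 1, with invariant factors (1).

Reading off H_k = ker ∂_k / im ∂_{k+1}:

  H_2: rank ker ∂_2 − rank ∂_3 = (1 − 1) − 0 = 0, and there is no ∂_3, so H_2 ≅ 0.

H_2 = 0.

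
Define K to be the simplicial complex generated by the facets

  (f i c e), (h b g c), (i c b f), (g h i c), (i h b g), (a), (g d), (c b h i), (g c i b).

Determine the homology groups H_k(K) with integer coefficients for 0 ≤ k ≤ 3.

Order the vertices as a < b < c < d < e < f < g < h < i. Listing each simplex with vertices in this order, K has dimension 3 with simplices:

  0-simplices (9): a, b, c, d, e, f, g, h, i
  1-simplices (17): bc, bf, bg, bh, bi, ce, cf, cg, ch, ci, dg, ef, ei, fi, gh, gi, hi
  2-simplices (16): bcf, bcg, bch, bci, bfi, bgh, bgi, bhi, cef, cei, cfi, cgh, cgi, chi, efi, ghi
  3-simplices (7): bcfi, bcgh, bcgi, bchi, bghi, cefi, cghi

giving chain groups C_0 ≅ Z^9, C_1 ≅ Z^17, C_2 ≅ Z^16, C_3 ≅ Z^7.

∂_1: C_1 → C_0 sends each edge [p,q] (with p < q) to q − p. For instance
  ∂ef = f − e.
As a 9×17 matrix over Z this has rank 7, with invariant factors (1,1,1,1,1,1,1).

The boundary map ∂_2: C_2 → C_1 acts by ∂[p,q,r] = [q,r] − [p,r] + [p,q]. For instance
  ∂bci = ci − bi + bc,
  ∂cgi = gi − ci + cg.
This gives a 17×16 integer matrix of rank 10; reducing to Smith normal form yields diagonal entries (1,1,1,1,1,1,1,1,1,1).

The boundary map ∂_3: C_3 → C_2 sends each 3-simplex σ to the alternating sum Σ_i (−1)^i (σ with its i-th vertex removed). For instance
  ∂cghi = ghi − chi + cgi − cgh,
  ∂bcfi = cfi − bfi + bci − bcf.
This gives a 16×7 integer matrix of rank 6; reducing to Smith normal form yields diagonal entries (1,1,1,1,1,1).

From H_k ≅ ker(∂_k) / im(∂_{k+1}) we obtain:

  H_0: rank C_0 − rank ∂_1 = 9 − 7 = 2, and the invariant factors of ∂_1 are all 1, so H_0 = Z^2.
  H_1: rank ker ∂_1 − rank ∂_2 = (17 − 7) − 10 = 0, and the invariant factors of ∂_2 are all 1, so H_1 = 0.
  H_2: rank ker ∂_2 − rank ∂_3 = (16 − 10) − 6 = 0, and the invariant factors of ∂_3 are all 1, so H_2 = 0.
  H_3: rank ker ∂_3 − rank ∂_4 = (7 − 6) − 0 = 1, and there is no ∂_4, so H_3 = Z.

H_0 ≅ Z^2,  H_1 = 0,  H_2 = 0,  H_3 ≅ Z.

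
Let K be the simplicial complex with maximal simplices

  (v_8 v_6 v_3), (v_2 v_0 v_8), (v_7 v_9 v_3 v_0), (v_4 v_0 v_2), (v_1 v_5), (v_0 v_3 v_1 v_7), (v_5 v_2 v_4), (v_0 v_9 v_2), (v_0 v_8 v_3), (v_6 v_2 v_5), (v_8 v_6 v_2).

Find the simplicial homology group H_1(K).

H_1 ≅ Z.

We work with the vertex ordering v_0 < v_1 < v_2 < v_3 < v_4 < v_5 < v_6 < v_7 < v_8 < v_9. The simplices of K, each written with vertices in increasing order, are:

  0-simplices (10): [v_0], [v_1], [v_2], [v_3], [v_4], [v_5], [v_6], [v_7], [v_8], [v_9]
  1-simplices (23): (23 of them)
  2-simplices (15): (15 of them)
  3-simplices (2): [v_0,v_1,v_3,v_7], [v_0,v_3,v_7,v_9]

giving chain groups C_0 ≅ Z^10, C_1 ≅ Z^23, C_2 ≅ Z^15, C_3 ≅ Z^2.

∂_1: C_1 → C_0 sends each edge [p,q] (with p < q) to q − p. For instance
  ∂[v_1,v_7] = [v_7] − [v_1].
As a 10×23 matrix over Z this has rank 9, with invariant factors (1,1,1,1,1,1,1,1,1).

Boundary ∂_2: C_2 → C_1 sends each 2-simplex [p,q,r] to [q,r] − [p,r] + [p,q]. For instance
  ∂[v_0,v_1,v_7] = [v_1,v_7] − [v_0,v_7] + [v_0,v_1],
  ∂[v_0,v_2,v_9] = [v_2,v_9] − [v_0,v_9] + [v_0,v_2].
The 23×15 boundary matrix has rank 13 and Smith normal form diag(1,1,1,1,1,1,1,1,1,1,1,1,1).

Boundary ∂_3: C_3 → C_2 sends each 3-simplex σ to the alternating sum Σ_i (−1)^i (σ with its i-th vertex removed). For instance
  ∂[v_0,v_1,v_3,v_7] = [v_1,v_3,v_7] − [v_0,v_3,v_7] + [v_0,v_1,v_7] − [v_0,v_1,v_3],
  ∂[v_0,v_3,v_7,v_9] = [v_3,v_7,v_9] − [v_0,v_7,v_9] + [v_0,v_3,v_9] − [v_0,v_3,v_7].
The resulting 15×2 matrix has rank 2, and its Smith normal form has invariant factors (1,1).

Now H_k = ker ∂_k / im ∂_{k+1}, so:

  H_1: rank ker ∂_1 − rank ∂_2 = (23 − 9) − 13 = 1, and the invariant factors of ∂_2 are all 1, so H_1 ≅ Z.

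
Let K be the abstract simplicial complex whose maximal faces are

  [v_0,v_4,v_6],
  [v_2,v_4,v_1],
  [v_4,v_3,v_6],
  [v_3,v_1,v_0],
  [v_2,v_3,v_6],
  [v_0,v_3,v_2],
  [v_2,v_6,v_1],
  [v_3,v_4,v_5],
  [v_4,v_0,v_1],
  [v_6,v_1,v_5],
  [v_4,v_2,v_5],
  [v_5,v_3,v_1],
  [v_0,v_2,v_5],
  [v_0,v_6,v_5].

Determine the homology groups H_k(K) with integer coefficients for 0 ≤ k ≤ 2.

H_0 = Z,  H_1 = Z^2,  H_2 = Z.

We work with the vertex ordering v_0 < v_1 < v_2 < v_3 < v_4 < v_5 < v_6. The simplices of K, each written with vertices in increasing order, are:

  0-simplices (7): [v_0], [v_1], [v_2], [v_3], [v_4], [v_5], [v_6]
  1-simplices (21): (21 of them)
  2-simplices (14): (14 of them)

giving chain groups C_0 ≅ Z^7, C_1 ≅ Z^21, C_2 ≅ Z^14.

∂_1: C_1 → C_0 maps an edge to its endpoints' difference, ∂[p,q] = q − p. For instance
  ∂[v_5,v_6] = [v_6] − [v_5].
The resulting 7×21 matrix has rank 6, and its Smith normal form has invariant factors (1,1,1,1,1,1).

Boundary ∂_2: C_2 → C_1 acts by ∂[p,q,r] = [q,r] − [p,r] + [p,q]. For instance
  ∂[v_3,v_4,v_5] = [v_4,v_5] − [v_3,v_5] + [v_3,v_4],
  ∂[v_0,v_1,v_4] = [v_1,v_4] − [v_0,v_4] + [v_0,v_1].
This gives a 21×14 integer matrix of rank 13; reducing to Smith normal form yields diagonal entries (1,1,1,1,1,1,1,1,1,1,1,1,1).

Reading off H_k = ker ∂_k / im ∂_{k+1}:

  H_0: rank C_0 − rank ∂_1 = 7 − 6 = 1, and the invariant factors of ∂_1 are all 1, so H_0 ≅ Z.
  H_1: rank ker ∂_1 − rank ∂_2 = (21 − 6) − 13 = 2, and the invariant factors of ∂_2 are all 1, so H_1 ≅ Z^2.
  H_2: rank ker ∂_2 − rank ∂_3 = (14 − 13) − 0 = 1, and there is no ∂_3, so H_2 ≅ Z.

As a check, the Euler characteristic is 7 − 21 + 14 = 0, which agrees with 1 − 2 + 1 = 0.
(K is a triangulation of the torus T^2.)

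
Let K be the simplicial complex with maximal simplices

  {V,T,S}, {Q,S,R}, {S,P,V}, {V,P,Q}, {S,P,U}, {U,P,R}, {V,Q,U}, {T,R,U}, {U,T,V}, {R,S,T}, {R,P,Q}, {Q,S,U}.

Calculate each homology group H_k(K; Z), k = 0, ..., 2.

Fix the vertex order P < Q < R < S < T < U < V and write every simplex with vertices in increasing order. Then dim K = 2 and the simplices of K are:

  0-simplices (7): P, Q, R, S, T, U, V
  1-simplices (18): PQ, PR, PS, PU, PV, QR, QS, QU, QV, RS, RT, RU, ST, SU, SV, TU, TV, UV
  2-simplices (12): PQR, PQV, PRU, PSU, PSV, QRS, QSU, QUV, RST, RTU, STV, TUV

Hence C_0 ≅ Z^7, C_1 ≅ Z^18, C_2 ≅ Z^12.

The boundary map ∂_1: C_1 → C_0 maps an edge to its endpoints' difference, ∂[p,q] = q − p. For instance
  ∂PQ = Q − P.
The 7×18 boundary matrix has rank 6 and Smith normal form diag(1,1,1,1,1,1).

The boundary map ∂_2: C_2 → C_1 acts by ∂[p,q,r] = [q,r] − [p,r] + [p,q]. For instance
  ∂QUV = UV − QV + QU,
  ∂QRS = RS − QS + QR.
The 18×12 boundary matrix has rank 12 and Smith normal form diag(1,1,1,1,1,1,1,1,1,1,1,2).

Now H_k = ker ∂_k / im ∂_{k+1}, so:

  H_0: rank C_0 − rank ∂_1 = 7 − 6 = 1, and the invariant factors of ∂_1 are all 1, so H_0 ≅ Z.
  H_1: rank ker ∂_1 − rank ∂_2 = (18 − 6) − 12 = 0, and ∂_2 has invariant factor 2 > 1, so H_1 ≅ Z/2.
  H_2: rank ker ∂_2 − rank ∂_3 = (12 − 12) − 0 = 0, and there is no ∂_3, so H_2 ≅ 0.

H_0 ≅ Z,  H_1 ≅ Z/2,  H_2 = 0.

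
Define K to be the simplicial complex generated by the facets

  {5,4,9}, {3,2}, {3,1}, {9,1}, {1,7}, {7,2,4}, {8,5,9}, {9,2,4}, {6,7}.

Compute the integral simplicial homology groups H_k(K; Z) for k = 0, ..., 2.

H_0 = Z,  H_1 = Z^2,  H_2 = 0.

We work with the vertex ordering 1 < 2 < 3 < 4 < 5 < 6 < 7 < 8 < 9. The simplices of K, each written with vertices in increasing order, are:

  0-simplices (9): [1], [2], [3], [4], [5], [6], [7], [8], [9]
  1-simplices (14): [1,3], [1,7], [1,9], [2,3], [2,4], [2,7], [2,9], [4,5], [4,7], [4,9], [5,8], [5,9], [6,7], [8,9]
  2-simplices (4): [2,4,7], [2,4,9], [4,5,9], [5,8,9]

so the chain groups are C_0 ≅ Z^9, C_1 ≅ Z^14, C_2 ≅ Z^4.

∂_1: C_1 → C_0 is given by ∂[p,q] = [q] − [p].
This gives a 9×14 integer matrix of rank 8; reducing to Smith normal form yields diagonal entries (1,1,1,1,1,1,1,1).

Boundary ∂_2: C_2 → C_1 maps a triangle to the signed sum of its edges. For instance
  ∂[2,4,9] = [4,9] − [2,9] + [2,4],
  ∂[4,5,9] = [5,9] − [4,9] + [4,5].
As a 14×4 matrix over Z this has rank 4, with invariant factors (1,1,1,1).

Reading off H_k = ker ∂_k / im ∂_{k+1}:

  H_0: rank C_0 − rank ∂_1 = 9 − 8 = 1, and the invariant factors of ∂_1 are all 1, so H_0 ≅ Z.
  H_1: rank ker ∂_1 − rank ∂_2 = (14 − 8) − 4 = 2, and the invariant factors of ∂_2 are all 1, so H_1 ≅ Z^2.
  H_2: rank ker ∂_2 − rank ∂_3 = (4 − 4) − 0 = 0, and there is no ∂_3, so H_2 ≅ 0.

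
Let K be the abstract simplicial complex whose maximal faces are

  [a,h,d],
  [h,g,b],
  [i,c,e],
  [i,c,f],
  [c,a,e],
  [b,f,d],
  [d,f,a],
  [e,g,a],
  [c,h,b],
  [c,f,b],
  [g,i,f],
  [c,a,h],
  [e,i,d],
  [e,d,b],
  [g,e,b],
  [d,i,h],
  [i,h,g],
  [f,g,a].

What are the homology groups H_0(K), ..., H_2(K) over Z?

Fix the vertex order a < b < c < d < e < f < g < h < i and write every simplex with vertices in increasing order. Then dim K = 2 and the simplices of K are:

  0-simplices (9): a, b, c, d, e, f, g, h, i
  1-simplices (27): ac, ad, ae, af, ag, ah, bc, bd, be, bf, bg, bh, ce, cf, ch, ci, de, df, dh, di, eg, ei, fg, fi, gh, gi, hi
  2-simplices (18): ace, ach, adf, adh, aeg, afg, bcf, bch, bde, bdf, beg, bgh, cei, cfi, dei, dhi, fgi, ghi

Hence C_0 ≅ Z^9, C_1 ≅ Z^27, C_2 ≅ Z^18.

∂_1: C_1 → C_0 sends each edge [p,q] (with p < q) to q − p. For instance
  ∂ae = e − a.
The 9×27 boundary matrix has rank 8 and Smith normal form diag(1,1,1,1,1,1,1,1).

The boundary map ∂_2: C_2 → C_1 sends each 2-simplex [p,q,r] to [q,r] − [p,r] + [p,q]. For instance
  ∂adf = df − af + ad,
  ∂bgh = gh − bh + bg.
The 27×18 boundary matrix has rank 17 and Smith normal form diag(1,1,1,1,1,1,1,1,1,1,1,1,1,1,1,1,1).

Now H_k = ker ∂_k / im ∂_{k+1}, so:

  H_0: rank C_0 − rank ∂_1 = 9 − 8 = 1, and the invariant factors of ∂_1 are all 1, so H_0 ≅ Z.
  H_1: rank ker ∂_1 − rank ∂_2 = (27 − 8) − 17 = 2, and the invariant factors of ∂_2 are all 1, so H_1 ≅ Z^2.
  H_2: rank ker ∂_2 − rank ∂_3 = (18 − 17) − 0 = 1, and there is no ∂_3, so H_2 ≅ Z.

H_0 ≅ Z,  H_1 ≅ Z^2,  H_2 ≅ Z.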